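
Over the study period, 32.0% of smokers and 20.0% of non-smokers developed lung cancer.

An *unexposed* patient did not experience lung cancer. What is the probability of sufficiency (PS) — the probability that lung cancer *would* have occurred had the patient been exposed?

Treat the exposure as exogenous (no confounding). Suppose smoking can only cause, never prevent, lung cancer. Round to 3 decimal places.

PS ≈ 0.150

p₁ = 0.32, p₀ = 0.2.
Under exogeneity and monotonicity, PS = (p₁ − p₀) / (1 − p₀).
PS = (0.32 − 0.2) / (1 − 0.2) = 0.12 / 0.8 ≈ 0.1500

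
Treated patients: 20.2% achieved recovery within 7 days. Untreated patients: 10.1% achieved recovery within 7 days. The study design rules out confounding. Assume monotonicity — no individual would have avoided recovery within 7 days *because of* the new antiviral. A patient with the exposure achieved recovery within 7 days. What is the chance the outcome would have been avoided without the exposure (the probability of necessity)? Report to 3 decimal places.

PN ≈ 0.500

p₁ = 0.202, p₀ = 0.101.
Under exogeneity and monotonicity, PN = (p₁ − p₀) / p₁.
PN = (0.202 − 0.101) / 0.202 = 0.101 / 0.202 ≈ 0.5000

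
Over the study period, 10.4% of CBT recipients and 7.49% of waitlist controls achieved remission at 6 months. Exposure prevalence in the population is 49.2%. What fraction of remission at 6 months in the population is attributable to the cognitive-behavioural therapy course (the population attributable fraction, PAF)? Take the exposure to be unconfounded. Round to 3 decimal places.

p₁ = 0.104, p₀ = 0.0749.
Overall risk P(Y=1) = π·p₁ + (1−π)·p₀ = 0.492×0.104 + 0.508×0.0749 = 0.089217.
Under exogeneity, PAF = [P(Y=1) − p₀] / P(Y=1).
PAF = (0.089217 − 0.0749) / 0.089217 ≈ 0.1605

PAF ≈ 0.160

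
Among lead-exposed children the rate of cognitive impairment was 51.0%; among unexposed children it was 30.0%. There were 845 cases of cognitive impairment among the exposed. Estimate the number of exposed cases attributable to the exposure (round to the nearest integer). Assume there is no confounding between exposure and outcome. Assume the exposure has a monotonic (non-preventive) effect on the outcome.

p₁ = 0.51, p₀ = 0.3.
PN = (p₁ − p₀)/p₁ = (0.51 − 0.3) / 0.51 ≈ 0.41176.
Attributable cases ≈ PN × (exposed cases) = 0.41176 × 845 ≈ 347.94.

about 348 cases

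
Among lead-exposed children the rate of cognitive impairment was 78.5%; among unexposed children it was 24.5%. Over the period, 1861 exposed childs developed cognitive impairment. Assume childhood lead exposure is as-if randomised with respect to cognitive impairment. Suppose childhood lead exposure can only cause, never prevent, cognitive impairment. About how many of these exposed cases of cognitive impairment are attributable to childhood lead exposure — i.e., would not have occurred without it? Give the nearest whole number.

about 1280 cases

p₁ = 0.785, p₀ = 0.245.
PN = (p₁ − p₀)/p₁ = (0.785 − 0.245) / 0.785 ≈ 0.68790.
Attributable cases ≈ PN × (exposed cases) = 0.68790 × 1861 ≈ 1280.18.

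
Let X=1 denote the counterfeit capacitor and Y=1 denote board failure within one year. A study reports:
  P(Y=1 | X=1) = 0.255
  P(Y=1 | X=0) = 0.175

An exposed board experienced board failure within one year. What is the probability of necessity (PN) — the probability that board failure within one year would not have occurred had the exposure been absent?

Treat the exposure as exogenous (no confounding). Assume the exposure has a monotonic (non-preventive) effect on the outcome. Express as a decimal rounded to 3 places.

PN ≈ 0.314

Let p₁ = 0.255, p₀ = 0.175.
Under exogeneity and monotonicity, PN = (p₁ − p₀) / p₁.
PN = (0.255 − 0.175) / 0.255 = 0.08 / 0.255 ≈ 0.3137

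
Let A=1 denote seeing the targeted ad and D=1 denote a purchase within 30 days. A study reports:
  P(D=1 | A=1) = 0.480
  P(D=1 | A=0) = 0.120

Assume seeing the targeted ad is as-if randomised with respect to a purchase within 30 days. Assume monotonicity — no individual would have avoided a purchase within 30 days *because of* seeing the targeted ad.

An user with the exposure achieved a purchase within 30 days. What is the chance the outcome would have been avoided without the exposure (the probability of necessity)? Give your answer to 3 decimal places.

PN ≈ 0.750

Let p₁ = 0.48, p₀ = 0.12.
Under exogeneity and monotonicity, PN = (p₁ − p₀) / p₁.
PN = (0.48 − 0.12) / 0.48 = 0.36 / 0.48 ≈ 0.7500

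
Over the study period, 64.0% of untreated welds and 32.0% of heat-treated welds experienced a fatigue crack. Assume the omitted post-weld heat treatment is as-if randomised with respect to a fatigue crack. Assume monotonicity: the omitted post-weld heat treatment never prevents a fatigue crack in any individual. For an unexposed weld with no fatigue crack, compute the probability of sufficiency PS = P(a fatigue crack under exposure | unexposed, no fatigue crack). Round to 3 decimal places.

p₁ = 0.64, p₀ = 0.32.
Under exogeneity and monotonicity, PS = (p₁ − p₀) / (1 − p₀).
PS = (0.64 − 0.32) / (1 − 0.32) = 0.32 / 0.68 ≈ 0.4706

PS ≈ 0.471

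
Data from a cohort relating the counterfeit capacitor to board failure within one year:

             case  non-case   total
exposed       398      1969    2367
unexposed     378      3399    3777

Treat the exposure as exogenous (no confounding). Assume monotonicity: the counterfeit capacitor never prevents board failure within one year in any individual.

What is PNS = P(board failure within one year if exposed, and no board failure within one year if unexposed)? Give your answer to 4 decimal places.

PNS ≈ 0.0681

p₁ = P(outcome | exposed) = 398/2367 = 0.16815
p₀ = P(outcome | unexposed) = 378/3777 = 0.10008
Under exogeneity and monotonicity, PNS = p₁ − p₀.
PNS = 0.16815 − 0.10008 = 0.068066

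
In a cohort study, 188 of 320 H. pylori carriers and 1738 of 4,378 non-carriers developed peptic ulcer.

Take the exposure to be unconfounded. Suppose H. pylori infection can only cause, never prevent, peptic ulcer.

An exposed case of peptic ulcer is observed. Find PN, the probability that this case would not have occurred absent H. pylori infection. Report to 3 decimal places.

p₁ = P(outcome | exposed) = 188/320 = 0.5875
p₀ = P(outcome | unexposed) = 1738/4378 = 0.39698
Under exogeneity and monotonicity, PN = (p₁ − p₀) / p₁.
PN = (0.5875 − 0.39698) / 0.5875 = 0.19052 / 0.5875 ≈ 0.3243

PN ≈ 0.324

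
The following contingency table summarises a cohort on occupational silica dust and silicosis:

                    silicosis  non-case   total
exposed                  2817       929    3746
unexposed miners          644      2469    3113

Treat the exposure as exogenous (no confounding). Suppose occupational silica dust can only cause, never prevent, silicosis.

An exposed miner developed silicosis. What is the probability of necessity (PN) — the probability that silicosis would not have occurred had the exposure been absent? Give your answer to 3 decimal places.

p₁ = P(outcome | exposed) = 2817/3746 = 0.752
p₀ = P(outcome | unexposed) = 644/3113 = 0.20687
Under exogeneity and monotonicity, PN = (p₁ − p₀)/p₁.
PN = (0.752 − 0.20687) / 0.752 ≈ 0.7249

PN ≈ 0.725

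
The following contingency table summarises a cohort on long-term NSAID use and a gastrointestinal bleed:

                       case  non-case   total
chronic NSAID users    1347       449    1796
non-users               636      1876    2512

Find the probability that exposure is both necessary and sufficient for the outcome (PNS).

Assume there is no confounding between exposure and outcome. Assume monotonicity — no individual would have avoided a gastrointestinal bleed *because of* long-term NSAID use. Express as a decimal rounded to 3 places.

PNS ≈ 0.497

p₁ = P(outcome | exposed) = 1347/1796 = 0.75
p₀ = P(outcome | unexposed) = 636/2512 = 0.25318
Under exogeneity and monotonicity, PNS = p₁ − p₀.
PNS = 0.75 − 0.25318 = 0.49682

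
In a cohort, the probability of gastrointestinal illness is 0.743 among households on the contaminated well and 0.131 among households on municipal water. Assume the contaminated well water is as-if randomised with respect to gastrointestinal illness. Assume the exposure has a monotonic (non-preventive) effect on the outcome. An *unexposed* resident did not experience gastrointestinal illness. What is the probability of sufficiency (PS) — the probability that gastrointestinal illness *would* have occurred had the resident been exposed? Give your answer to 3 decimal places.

Let p₁ = 0.743, p₀ = 0.131.
Under exogeneity and monotonicity, PS = (p₁ − p₀) / (1 − p₀).
PS = (0.743 − 0.131) / (1 − 0.131) = 0.612 / 0.869 ≈ 0.7043

PS ≈ 0.704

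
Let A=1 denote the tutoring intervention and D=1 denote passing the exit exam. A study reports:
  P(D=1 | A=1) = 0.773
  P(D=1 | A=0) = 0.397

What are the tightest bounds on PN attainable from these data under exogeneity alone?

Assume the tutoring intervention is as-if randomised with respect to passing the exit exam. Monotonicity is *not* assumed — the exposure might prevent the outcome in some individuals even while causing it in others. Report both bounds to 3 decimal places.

Let p₁ = 0.773, p₀ = 0.397.
Under exogeneity alone the bounds on PN are max{0,(p₁−p₀)/p₁} ≤ PN ≤ min{1,(1−p₀)/p₁}.
  lower = (p₁ − p₀)/p₁ = 0.376 / 0.773 ≈ 0.4864
  upper = min{1, (1 − p₀)/p₁} = 0.603 / 0.773 ≈ 0.7801

0.486 ≤ PN ≤ 0.780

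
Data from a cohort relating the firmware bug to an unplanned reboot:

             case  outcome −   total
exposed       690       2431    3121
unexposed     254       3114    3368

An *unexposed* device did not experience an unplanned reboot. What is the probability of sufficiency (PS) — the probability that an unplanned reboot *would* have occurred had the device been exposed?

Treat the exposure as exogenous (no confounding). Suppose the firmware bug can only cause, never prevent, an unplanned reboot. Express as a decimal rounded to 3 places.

p₁ = P(outcome | exposed) = 690/3121 = 0.22108
p₀ = P(outcome | unexposed) = 254/3368 = 0.075416
Under exogeneity and monotonicity, PS = (p₁ − p₀)/(1 − p₀).
PS = (0.22108 − 0.075416) / 0.92458 ≈ 0.1575

PS ≈ 0.158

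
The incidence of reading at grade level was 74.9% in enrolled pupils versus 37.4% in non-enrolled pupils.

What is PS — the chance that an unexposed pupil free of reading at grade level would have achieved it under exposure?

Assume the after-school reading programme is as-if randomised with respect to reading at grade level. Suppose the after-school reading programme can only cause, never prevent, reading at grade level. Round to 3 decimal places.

PS ≈ 0.599

p₁ = 0.749, p₀ = 0.374.
Under exogeneity and monotonicity, PS = (p₁ − p₀) / (1 − p₀).
PS = (0.749 − 0.374) / (1 − 0.374) = 0.375 / 0.626 ≈ 0.5990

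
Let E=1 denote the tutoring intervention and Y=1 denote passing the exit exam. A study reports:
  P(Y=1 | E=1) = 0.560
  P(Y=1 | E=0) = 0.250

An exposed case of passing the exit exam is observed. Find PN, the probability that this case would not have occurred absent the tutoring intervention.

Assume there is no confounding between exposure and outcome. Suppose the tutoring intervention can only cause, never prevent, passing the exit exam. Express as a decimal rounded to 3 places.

PN ≈ 0.554

Let p₁ = 0.56, p₀ = 0.25.
Under exogeneity and monotonicity, PN = (p₁ − p₀) / p₁.
PN = (0.56 − 0.25) / 0.56 = 0.31 / 0.56 ≈ 0.5536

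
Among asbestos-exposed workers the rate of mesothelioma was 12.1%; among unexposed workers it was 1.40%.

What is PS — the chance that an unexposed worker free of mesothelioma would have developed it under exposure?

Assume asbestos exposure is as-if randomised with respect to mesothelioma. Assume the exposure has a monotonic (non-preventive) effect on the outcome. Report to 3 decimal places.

PS ≈ 0.109

p₁ = 0.121, p₀ = 0.014.
Under exogeneity and monotonicity, PS = (p₁ − p₀) / (1 − p₀).
PS = (0.121 − 0.014) / (1 − 0.014) = 0.107 / 0.986 ≈ 0.1085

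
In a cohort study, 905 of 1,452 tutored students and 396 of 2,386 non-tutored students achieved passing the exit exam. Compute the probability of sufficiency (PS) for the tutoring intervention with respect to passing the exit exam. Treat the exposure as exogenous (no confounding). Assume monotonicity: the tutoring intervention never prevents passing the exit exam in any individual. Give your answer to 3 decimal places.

p₁ = P(outcome | exposed) = 905/1452 = 0.62328
p₀ = P(outcome | unexposed) = 396/2386 = 0.16597
Under exogeneity and monotonicity, PS = (p₁ − p₀) / (1 − p₀).
PS = (0.62328 − 0.16597) / (1 − 0.16597) = 0.45731 / 0.83403 ≈ 0.5483

PS ≈ 0.548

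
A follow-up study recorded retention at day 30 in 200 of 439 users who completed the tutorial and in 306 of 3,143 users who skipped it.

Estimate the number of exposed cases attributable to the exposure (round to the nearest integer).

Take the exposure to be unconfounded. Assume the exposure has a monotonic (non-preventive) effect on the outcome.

p₁ = P(outcome | exposed) = 200/439 = 0.45558
p₀ = P(outcome | unexposed) = 306/3143 = 0.097359
PN = (p₁ − p₀)/p₁ = (0.45558 − 0.097359) / 0.45558 ≈ 0.78630.
Attributable cases ≈ PN × (exposed cases) = 0.78630 × 200 ≈ 157.26.

about 157 cases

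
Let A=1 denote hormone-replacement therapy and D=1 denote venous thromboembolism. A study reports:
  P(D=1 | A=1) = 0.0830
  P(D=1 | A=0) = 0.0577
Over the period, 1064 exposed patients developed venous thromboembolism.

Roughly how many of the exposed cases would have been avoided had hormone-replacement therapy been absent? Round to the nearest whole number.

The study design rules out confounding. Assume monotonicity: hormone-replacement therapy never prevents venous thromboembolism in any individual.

about 324 cases

Let p₁ = 0.083, p₀ = 0.0577.
PN = (p₁ − p₀)/p₁ = (0.083 − 0.0577) / 0.083 ≈ 0.30482.
Attributable cases ≈ PN × (exposed cases) = 0.30482 × 1064 ≈ 324.33.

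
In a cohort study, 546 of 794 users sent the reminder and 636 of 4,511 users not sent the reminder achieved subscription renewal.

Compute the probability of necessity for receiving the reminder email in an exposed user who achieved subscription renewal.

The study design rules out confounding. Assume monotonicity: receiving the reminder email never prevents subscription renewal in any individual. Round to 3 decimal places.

PN ≈ 0.795

p₁ = P(outcome | exposed) = 546/794 = 0.68766
p₀ = P(outcome | unexposed) = 636/4511 = 0.14099
Under exogeneity and monotonicity, PN = (p₁ − p₀) / p₁.
PN = (0.68766 − 0.14099) / 0.68766 = 0.54667 / 0.68766 ≈ 0.7950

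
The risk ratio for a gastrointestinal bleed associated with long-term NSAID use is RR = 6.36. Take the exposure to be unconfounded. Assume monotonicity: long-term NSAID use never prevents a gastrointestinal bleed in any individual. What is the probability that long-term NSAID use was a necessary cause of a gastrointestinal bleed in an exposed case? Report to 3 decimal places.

Under exogeneity and monotonicity, PN = (RR − 1) / RR = 1 − 1/RR.
PN = (6.36 − 1) / 6.36 = 5.36 / 6.36 ≈ 0.8428

PN ≈ 0.843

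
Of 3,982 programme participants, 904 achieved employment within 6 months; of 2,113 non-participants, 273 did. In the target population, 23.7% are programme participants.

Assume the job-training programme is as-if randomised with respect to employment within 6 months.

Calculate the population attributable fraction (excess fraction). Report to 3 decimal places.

PAF ≈ 0.152

p₁ = P(outcome | exposed) = 904/3982 = 0.22702
p₀ = P(outcome | unexposed) = 273/2113 = 0.1292
Overall risk P(Y=1) = π·p₁ + (1−π)·p₀ = 0.237×0.22702 + 0.763×0.1292 = 0.15238.
Under exogeneity, PAF = [P(Y=1) − p₀] / P(Y=1).
PAF = (0.15238 − 0.1292) / 0.15238 ≈ 0.1521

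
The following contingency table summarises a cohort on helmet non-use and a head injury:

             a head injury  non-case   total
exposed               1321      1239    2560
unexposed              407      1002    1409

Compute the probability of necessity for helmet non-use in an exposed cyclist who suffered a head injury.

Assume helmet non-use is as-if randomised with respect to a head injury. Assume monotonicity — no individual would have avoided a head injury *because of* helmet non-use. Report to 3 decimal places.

p₁ = P(outcome | exposed) = 1321/2560 = 0.51602
p₀ = P(outcome | unexposed) = 407/1409 = 0.28886
Under exogeneity and monotonicity, PN = (p₁ − p₀) / p₁.
PN = (0.51602 − 0.28886) / 0.51602 = 0.22716 / 0.51602 ≈ 0.4402

PN ≈ 0.440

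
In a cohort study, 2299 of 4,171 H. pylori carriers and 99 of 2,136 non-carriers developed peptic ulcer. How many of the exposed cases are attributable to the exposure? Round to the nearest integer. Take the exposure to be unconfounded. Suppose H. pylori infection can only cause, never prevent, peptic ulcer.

p₁ = P(outcome | exposed) = 2299/4171 = 0.55119
p₀ = P(outcome | unexposed) = 99/2136 = 0.046348
PN = (p₁ − p₀)/p₁ = (0.55119 − 0.046348) / 0.55119 ≈ 0.91591.
Attributable cases ≈ PN × (exposed cases) = 0.91591 × 2299 ≈ 2105.68.

about 2106 cases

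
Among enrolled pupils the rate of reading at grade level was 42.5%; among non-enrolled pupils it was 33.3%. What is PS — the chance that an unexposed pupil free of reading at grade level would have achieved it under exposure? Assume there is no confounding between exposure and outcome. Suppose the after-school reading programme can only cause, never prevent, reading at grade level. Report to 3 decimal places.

PS ≈ 0.138

p₁ = 0.425, p₀ = 0.333.
Under exogeneity and monotonicity, PS = (p₁ − p₀) / (1 − p₀).
PS = (0.425 − 0.333) / (1 − 0.333) = 0.092 / 0.667 ≈ 0.1379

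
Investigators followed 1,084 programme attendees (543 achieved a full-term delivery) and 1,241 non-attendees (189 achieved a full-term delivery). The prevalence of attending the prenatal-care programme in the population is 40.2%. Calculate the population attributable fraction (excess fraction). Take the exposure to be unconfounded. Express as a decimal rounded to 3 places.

PAF ≈ 0.479

p₁ = P(outcome | exposed) = 543/1084 = 0.50092
p₀ = P(outcome | unexposed) = 189/1241 = 0.1523
Overall risk P(Y=1) = π·p₁ + (1−π)·p₀ = 0.402×0.50092 + 0.598×0.1523 = 0.29244.
Under exogeneity, PAF = [P(Y=1) − p₀] / P(Y=1).
PAF = (0.29244 − 0.1523) / 0.29244 ≈ 0.4792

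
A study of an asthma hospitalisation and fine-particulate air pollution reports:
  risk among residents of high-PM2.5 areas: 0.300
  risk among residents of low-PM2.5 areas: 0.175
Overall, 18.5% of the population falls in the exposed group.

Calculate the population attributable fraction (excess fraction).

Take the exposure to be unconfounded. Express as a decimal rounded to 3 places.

Let p₁ = 0.3, p₀ = 0.175.
Overall risk P(Y=1) = π·p₁ + (1−π)·p₀ = 0.185×0.3 + 0.815×0.175 = 0.19812.
Under exogeneity, PAF = [P(Y=1) − p₀] / P(Y=1).
PAF = (0.19812 − 0.175) / 0.19812 ≈ 0.1167

PAF ≈ 0.117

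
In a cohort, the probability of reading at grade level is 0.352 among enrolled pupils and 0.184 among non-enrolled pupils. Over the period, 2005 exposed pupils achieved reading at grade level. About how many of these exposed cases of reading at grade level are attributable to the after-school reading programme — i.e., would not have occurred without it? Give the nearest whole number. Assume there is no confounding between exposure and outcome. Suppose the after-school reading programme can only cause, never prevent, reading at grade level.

about 957 cases

Let p₁ = 0.352, p₀ = 0.184.
PN = (p₁ − p₀)/p₁ = (0.352 − 0.184) / 0.352 ≈ 0.47727.
Attributable cases ≈ PN × (exposed cases) = 0.47727 × 2005 ≈ 956.93.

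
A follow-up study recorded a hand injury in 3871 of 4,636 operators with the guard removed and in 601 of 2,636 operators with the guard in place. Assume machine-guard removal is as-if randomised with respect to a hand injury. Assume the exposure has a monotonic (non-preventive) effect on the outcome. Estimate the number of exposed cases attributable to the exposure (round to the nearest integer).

about 2814 cases

p₁ = P(outcome | exposed) = 3871/4636 = 0.83499
p₀ = P(outcome | unexposed) = 601/2636 = 0.228
PN = (p₁ − p₀)/p₁ = (0.83499 − 0.228) / 0.83499 ≈ 0.72695.
Attributable cases ≈ PN × (exposed cases) = 0.72695 × 3871 ≈ 2814.01.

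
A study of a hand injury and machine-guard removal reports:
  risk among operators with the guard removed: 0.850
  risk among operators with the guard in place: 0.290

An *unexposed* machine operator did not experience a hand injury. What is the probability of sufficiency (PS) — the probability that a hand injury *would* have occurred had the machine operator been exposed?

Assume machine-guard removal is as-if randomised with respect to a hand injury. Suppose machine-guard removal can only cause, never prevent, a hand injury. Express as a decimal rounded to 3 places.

Let p₁ = 0.85, p₀ = 0.29.
Under exogeneity and monotonicity, PS = (p₁ − p₀) / (1 − p₀).
PS = (0.85 − 0.29) / (1 − 0.29) = 0.56 / 0.71 ≈ 0.7887

PS ≈ 0.789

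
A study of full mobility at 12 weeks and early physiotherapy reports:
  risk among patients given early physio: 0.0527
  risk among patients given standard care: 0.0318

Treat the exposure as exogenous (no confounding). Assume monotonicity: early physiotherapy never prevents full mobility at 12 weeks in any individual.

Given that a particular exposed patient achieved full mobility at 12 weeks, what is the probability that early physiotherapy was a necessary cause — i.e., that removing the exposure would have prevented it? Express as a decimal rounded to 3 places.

Let p₁ = 0.0527, p₀ = 0.0318.
Under exogeneity and monotonicity, PN = (p₁ − p₀) / p₁.
PN = (0.0527 − 0.0318) / 0.0527 = 0.0209 / 0.0527 ≈ 0.3966

PN ≈ 0.397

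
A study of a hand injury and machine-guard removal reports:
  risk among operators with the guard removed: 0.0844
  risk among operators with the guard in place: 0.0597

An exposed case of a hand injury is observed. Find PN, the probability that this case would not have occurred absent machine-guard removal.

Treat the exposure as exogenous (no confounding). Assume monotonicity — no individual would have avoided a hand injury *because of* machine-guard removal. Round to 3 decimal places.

PN ≈ 0.293

Let p₁ = 0.0844, p₀ = 0.0597.
Under exogeneity and monotonicity, PN = (p₁ − p₀) / p₁.
PN = (0.0844 − 0.0597) / 0.0844 = 0.0247 / 0.0844 ≈ 0.2927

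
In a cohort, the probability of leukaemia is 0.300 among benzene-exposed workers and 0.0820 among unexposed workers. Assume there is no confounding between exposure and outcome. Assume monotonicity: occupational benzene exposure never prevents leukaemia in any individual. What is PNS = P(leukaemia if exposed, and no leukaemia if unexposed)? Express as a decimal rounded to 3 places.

Let p₁ = 0.3, p₀ = 0.082.
Under exogeneity and monotonicity, PNS = p₁ − p₀.
PNS = 0.3 − 0.082 = 0.218

PNS ≈ 0.218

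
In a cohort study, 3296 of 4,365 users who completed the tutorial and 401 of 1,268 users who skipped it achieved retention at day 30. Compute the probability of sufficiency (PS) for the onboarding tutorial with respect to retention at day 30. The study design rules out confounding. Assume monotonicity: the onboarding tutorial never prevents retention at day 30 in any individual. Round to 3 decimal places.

PS ≈ 0.642

p₁ = P(outcome | exposed) = 3296/4365 = 0.7551
p₀ = P(outcome | unexposed) = 401/1268 = 0.31625
Under exogeneity and monotonicity, PS = (p₁ − p₀) / (1 − p₀).
PS = (0.7551 − 0.31625) / (1 − 0.31625) = 0.43885 / 0.68375 ≈ 0.6418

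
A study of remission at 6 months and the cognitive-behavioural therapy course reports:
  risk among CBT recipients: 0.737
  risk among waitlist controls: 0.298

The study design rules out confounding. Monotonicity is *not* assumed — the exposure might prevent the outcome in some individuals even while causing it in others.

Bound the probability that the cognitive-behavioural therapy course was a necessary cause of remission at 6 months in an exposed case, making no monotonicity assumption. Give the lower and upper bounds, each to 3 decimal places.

0.596 ≤ PN ≤ 0.953

Let p₁ = 0.737, p₀ = 0.298.
Under exogeneity alone the bounds on PN are max{0,(p₁−p₀)/p₁} ≤ PN ≤ min{1,(1−p₀)/p₁}.
  lower = (p₁ − p₀)/p₁ = 0.439 / 0.737 ≈ 0.5957
  upper = min{1, (1 − p₀)/p₁} = 0.702 / 0.737 ≈ 0.9525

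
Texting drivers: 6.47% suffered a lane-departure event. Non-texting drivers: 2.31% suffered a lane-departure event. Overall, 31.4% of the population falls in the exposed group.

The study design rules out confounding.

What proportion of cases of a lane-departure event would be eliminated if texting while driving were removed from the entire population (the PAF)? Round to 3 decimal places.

p₁ = 0.0647, p₀ = 0.0231.
Overall risk P(Y=1) = π·p₁ + (1−π)·p₀ = 0.314×0.0647 + 0.686×0.0231 = 0.036162.
Under exogeneity, PAF = [P(Y=1) − p₀] / P(Y=1).
PAF = (0.036162 − 0.0231) / 0.036162 ≈ 0.3612

PAF ≈ 0.361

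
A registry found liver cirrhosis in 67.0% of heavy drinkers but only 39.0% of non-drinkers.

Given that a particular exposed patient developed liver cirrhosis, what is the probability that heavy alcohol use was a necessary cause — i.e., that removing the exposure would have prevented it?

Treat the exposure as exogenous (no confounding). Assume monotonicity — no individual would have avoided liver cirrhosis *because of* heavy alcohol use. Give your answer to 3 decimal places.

PN ≈ 0.418

p₁ = 0.67, p₀ = 0.39.
Under exogeneity and monotonicity, PN = (p₁ − p₀) / p₁.
PN = (0.67 − 0.39) / 0.67 = 0.28 / 0.67 ≈ 0.4179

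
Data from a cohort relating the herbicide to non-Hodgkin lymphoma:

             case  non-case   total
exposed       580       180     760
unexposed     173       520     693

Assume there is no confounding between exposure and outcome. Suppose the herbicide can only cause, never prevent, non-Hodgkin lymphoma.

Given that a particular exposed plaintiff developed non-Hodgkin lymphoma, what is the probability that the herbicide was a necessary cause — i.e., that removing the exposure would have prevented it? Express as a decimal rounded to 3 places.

PN ≈ 0.673

p₁ = P(outcome | exposed) = 580/760 = 0.76316
p₀ = P(outcome | unexposed) = 173/693 = 0.24964
Under exogeneity and monotonicity, PN = (p₁ − p₀) / p₁.
PN = (0.76316 − 0.24964) / 0.76316 = 0.51352 / 0.76316 ≈ 0.6729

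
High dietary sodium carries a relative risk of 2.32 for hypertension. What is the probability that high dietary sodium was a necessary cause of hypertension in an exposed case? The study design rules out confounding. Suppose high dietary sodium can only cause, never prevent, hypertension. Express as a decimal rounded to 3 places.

PN ≈ 0.569

Under exogeneity and monotonicity, PN = (RR − 1) / RR = 1 − 1/RR.
PN = (2.32 − 1) / 2.32 = 1.32 / 2.32 ≈ 0.5690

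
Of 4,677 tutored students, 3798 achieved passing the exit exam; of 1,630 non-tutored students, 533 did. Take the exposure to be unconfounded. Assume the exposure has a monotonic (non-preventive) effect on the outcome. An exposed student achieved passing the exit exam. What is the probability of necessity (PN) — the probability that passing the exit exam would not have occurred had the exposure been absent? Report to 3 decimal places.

PN ≈ 0.597

p₁ = P(outcome | exposed) = 3798/4677 = 0.81206
p₀ = P(outcome | unexposed) = 533/1630 = 0.32699
Under exogeneity and monotonicity, PN = (p₁ − p₀) / p₁.
PN = (0.81206 − 0.32699) / 0.81206 = 0.48507 / 0.81206 ≈ 0.5973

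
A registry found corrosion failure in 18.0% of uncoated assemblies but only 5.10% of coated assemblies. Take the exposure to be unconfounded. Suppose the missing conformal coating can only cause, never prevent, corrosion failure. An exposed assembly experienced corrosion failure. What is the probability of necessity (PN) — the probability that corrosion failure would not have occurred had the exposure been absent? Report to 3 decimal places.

PN ≈ 0.717

p₁ = 0.18, p₀ = 0.051.
Under exogeneity and monotonicity, PN = (p₁ − p₀) / p₁.
PN = (0.18 − 0.051) / 0.18 = 0.129 / 0.18 ≈ 0.7167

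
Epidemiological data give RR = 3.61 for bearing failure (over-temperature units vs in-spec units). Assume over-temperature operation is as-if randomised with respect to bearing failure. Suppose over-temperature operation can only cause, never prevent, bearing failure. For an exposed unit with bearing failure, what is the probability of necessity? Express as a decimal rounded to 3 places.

PN ≈ 0.723

Under exogeneity and monotonicity, PN = (RR − 1) / RR = 1 − 1/RR.
PN = (3.61 − 1) / 3.61 = 2.61 / 3.61 ≈ 0.7230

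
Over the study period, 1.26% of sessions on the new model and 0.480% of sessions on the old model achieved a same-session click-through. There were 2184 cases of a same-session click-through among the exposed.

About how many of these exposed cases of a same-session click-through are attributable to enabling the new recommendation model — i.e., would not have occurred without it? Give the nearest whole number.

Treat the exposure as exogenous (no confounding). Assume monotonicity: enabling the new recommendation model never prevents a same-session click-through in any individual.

about 1352 cases

p₁ = 0.0126, p₀ = 0.0048.
PN = (p₁ − p₀)/p₁ = (0.0126 − 0.0048) / 0.0126 ≈ 0.61905.
Attributable cases ≈ PN × (exposed cases) = 0.61905 × 2184 ≈ 1352.00.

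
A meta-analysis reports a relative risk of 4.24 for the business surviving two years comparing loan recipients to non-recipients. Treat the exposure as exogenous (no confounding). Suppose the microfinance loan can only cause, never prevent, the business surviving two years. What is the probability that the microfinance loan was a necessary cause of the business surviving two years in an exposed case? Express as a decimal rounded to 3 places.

PN ≈ 0.764

Under exogeneity and monotonicity, PN = (RR − 1) / RR = 1 − 1/RR.
PN = (4.24 − 1) / 4.24 = 3.24 / 4.24 ≈ 0.7642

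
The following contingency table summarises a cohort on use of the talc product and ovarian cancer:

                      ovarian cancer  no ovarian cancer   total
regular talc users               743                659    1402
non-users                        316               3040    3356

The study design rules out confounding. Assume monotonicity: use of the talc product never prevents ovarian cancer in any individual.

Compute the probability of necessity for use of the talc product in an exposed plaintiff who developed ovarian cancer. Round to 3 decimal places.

p₁ = P(outcome | exposed) = 743/1402 = 0.52996
p₀ = P(outcome | unexposed) = 316/3356 = 0.09416
Under exogeneity and monotonicity, PN = (p₁ − p₀)/p₁.
PN = (0.52996 − 0.09416) / 0.52996 ≈ 0.8223

PN ≈ 0.822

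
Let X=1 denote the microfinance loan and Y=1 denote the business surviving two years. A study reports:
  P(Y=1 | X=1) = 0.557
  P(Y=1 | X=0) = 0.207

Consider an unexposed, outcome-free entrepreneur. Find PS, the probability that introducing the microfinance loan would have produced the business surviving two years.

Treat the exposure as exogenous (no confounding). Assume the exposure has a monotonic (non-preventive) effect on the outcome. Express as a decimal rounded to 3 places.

PS ≈ 0.441

Let p₁ = 0.557, p₀ = 0.207.
Under exogeneity and monotonicity, PS = (p₁ − p₀) / (1 − p₀).
PS = (0.557 − 0.207) / (1 − 0.207) = 0.35 / 0.793 ≈ 0.4414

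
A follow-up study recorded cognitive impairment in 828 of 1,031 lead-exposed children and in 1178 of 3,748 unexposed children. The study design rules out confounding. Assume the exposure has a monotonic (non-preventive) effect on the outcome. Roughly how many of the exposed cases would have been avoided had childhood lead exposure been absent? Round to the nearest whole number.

about 504 cases

p₁ = P(outcome | exposed) = 828/1031 = 0.8031
p₀ = P(outcome | unexposed) = 1178/3748 = 0.3143
PN = (p₁ − p₀)/p₁ = (0.8031 − 0.3143) / 0.8031 ≈ 0.60864.
Attributable cases ≈ PN × (exposed cases) = 0.60864 × 828 ≈ 503.96.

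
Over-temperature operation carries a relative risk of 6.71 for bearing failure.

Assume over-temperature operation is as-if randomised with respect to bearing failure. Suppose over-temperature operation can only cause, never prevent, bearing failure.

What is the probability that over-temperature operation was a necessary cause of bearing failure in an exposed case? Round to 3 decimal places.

Under exogeneity and monotonicity, PN = (RR − 1) / RR = 1 − 1/RR.
PN = (6.71 − 1) / 6.71 = 5.71 / 6.71 ≈ 0.8510

PN ≈ 0.851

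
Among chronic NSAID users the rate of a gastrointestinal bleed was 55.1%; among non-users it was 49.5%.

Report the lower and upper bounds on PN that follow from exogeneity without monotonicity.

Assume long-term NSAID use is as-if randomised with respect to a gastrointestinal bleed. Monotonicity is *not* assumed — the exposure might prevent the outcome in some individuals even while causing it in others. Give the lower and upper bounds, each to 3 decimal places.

p₁ = 0.551, p₀ = 0.495.
Under exogeneity alone the bounds on PN are max{0,(p₁−p₀)/p₁} ≤ PN ≤ min{1,(1−p₀)/p₁}.
  lower = (p₁ − p₀)/p₁ = 0.056 / 0.551 ≈ 0.1016
  upper = min{1, (1 − p₀)/p₁} = 0.505 / 0.551 ≈ 0.9165

0.102 ≤ PN ≤ 0.917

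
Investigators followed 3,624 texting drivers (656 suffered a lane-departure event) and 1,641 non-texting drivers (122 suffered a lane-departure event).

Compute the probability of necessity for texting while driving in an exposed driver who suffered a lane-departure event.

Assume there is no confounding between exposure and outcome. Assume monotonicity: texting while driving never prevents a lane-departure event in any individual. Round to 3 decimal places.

p₁ = P(outcome | exposed) = 656/3624 = 0.18102
p₀ = P(outcome | unexposed) = 122/1641 = 0.074345
Under exogeneity and monotonicity, PN = (p₁ − p₀) / p₁.
PN = (0.18102 − 0.074345) / 0.18102 = 0.10667 / 0.18102 ≈ 0.5893

PN ≈ 0.589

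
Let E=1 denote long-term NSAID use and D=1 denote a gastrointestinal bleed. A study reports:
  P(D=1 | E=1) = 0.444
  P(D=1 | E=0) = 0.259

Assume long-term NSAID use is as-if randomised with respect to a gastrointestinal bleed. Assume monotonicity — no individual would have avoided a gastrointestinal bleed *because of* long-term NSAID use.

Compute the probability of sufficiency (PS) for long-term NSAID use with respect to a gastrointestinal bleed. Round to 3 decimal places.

PS ≈ 0.250

Let p₁ = 0.444, p₀ = 0.259.
Under exogeneity and monotonicity, PS = (p₁ − p₀) / (1 − p₀).
PS = (0.444 − 0.259) / (1 − 0.259) = 0.185 / 0.741 ≈ 0.2497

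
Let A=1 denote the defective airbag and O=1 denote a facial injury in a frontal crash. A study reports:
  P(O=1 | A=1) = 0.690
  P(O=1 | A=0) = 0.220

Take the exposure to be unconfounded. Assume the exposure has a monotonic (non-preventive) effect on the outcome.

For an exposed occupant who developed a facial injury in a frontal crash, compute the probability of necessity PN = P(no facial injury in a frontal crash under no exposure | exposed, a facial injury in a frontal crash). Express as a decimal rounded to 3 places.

PN ≈ 0.681

Let p₁ = 0.69, p₀ = 0.22.
Under exogeneity and monotonicity, PN = (p₁ − p₀) / p₁.
PN = (0.69 − 0.22) / 0.69 = 0.47 / 0.69 ≈ 0.6812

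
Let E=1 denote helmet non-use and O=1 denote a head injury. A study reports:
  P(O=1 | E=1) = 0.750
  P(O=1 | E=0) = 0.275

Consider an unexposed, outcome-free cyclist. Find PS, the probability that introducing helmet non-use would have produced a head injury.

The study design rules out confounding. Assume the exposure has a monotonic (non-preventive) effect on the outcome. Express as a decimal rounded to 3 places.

PS ≈ 0.655

Let p₁ = 0.75, p₀ = 0.275.
Under exogeneity and monotonicity, PS = (p₁ − p₀) / (1 − p₀).
PS = (0.75 − 0.275) / (1 − 0.275) = 0.475 / 0.725 ≈ 0.6552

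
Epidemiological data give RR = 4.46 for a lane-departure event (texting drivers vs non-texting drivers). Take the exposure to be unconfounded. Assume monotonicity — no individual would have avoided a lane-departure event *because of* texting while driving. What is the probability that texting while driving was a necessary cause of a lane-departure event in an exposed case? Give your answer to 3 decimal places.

Under exogeneity and monotonicity, PN = (RR − 1) / RR = 1 − 1/RR.
PN = (4.46 − 1) / 4.46 = 3.46 / 4.46 ≈ 0.7758

PN ≈ 0.776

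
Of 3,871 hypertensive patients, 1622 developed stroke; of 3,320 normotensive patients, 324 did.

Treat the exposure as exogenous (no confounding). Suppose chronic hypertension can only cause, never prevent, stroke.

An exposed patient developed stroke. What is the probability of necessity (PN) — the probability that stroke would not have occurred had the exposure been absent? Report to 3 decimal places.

p₁ = P(outcome | exposed) = 1622/3871 = 0.41901
p₀ = P(outcome | unexposed) = 324/3320 = 0.09759
Under exogeneity and monotonicity, PN = (p₁ − p₀) / p₁.
PN = (0.41901 − 0.09759) / 0.41901 = 0.32142 / 0.41901 ≈ 0.7671

PN ≈ 0.767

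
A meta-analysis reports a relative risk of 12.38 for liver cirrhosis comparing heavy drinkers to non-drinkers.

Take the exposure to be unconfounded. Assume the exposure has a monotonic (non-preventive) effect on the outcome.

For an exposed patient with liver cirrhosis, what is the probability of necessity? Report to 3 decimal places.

PN ≈ 0.919

Under exogeneity and monotonicity, PN = (RR − 1) / RR = 1 − 1/RR.
PN = (12.38 − 1) / 12.38 = 11.38 / 12.38 ≈ 0.9192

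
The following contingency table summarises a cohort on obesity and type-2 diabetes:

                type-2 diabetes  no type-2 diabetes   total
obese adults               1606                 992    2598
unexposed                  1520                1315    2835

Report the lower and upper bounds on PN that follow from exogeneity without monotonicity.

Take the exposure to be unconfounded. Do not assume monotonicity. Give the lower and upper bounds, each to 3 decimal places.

0.133 ≤ PN ≤ 0.750

p₁ = P(outcome | exposed) = 1606/2598 = 0.61817
p₀ = P(outcome | unexposed) = 1520/2835 = 0.53616
Under exogeneity alone the bounds on PN are max{0,(p₁−p₀)/p₁} ≤ PN ≤ min{1,(1−p₀)/p₁}.
  lower = (p₁ − p₀)/p₁ = 0.082013 / 0.61817 ≈ 0.1327
  upper = min{1, (1 − p₀)/p₁} = 0.46384 / 0.61817 ≈ 0.7504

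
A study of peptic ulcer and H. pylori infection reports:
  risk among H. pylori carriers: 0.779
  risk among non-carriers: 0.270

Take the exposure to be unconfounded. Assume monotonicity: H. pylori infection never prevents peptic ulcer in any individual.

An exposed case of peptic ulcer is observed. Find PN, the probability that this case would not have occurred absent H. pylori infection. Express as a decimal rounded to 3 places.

PN ≈ 0.653

Let p₁ = 0.779, p₀ = 0.27.
Under exogeneity and monotonicity, PN = (p₁ − p₀) / p₁.
PN = (0.779 − 0.27) / 0.779 = 0.509 / 0.779 ≈ 0.6534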